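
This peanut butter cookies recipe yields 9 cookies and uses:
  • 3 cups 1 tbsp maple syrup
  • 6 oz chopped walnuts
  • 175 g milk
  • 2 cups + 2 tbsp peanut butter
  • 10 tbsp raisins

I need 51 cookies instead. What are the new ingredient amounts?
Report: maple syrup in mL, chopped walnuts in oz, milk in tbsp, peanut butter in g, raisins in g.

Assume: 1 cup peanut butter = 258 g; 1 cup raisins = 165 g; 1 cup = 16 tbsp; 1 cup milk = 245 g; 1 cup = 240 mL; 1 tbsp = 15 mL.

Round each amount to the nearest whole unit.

Scaling factor: 51/9 = 17/3.
maple syrup: (3 cup + 1 tbsp = 3.0625 cup) × 17/3 × 240 mL/cup = 4165 mL
chopped walnuts: 6 oz × 17/3 = 34 oz
milk: 175 g × 17/3 ÷ 245 g/cup × 16 tbsp/cup ≈ 65 tbsp
peanut butter: (2 cup + 2 tbsp = 2.125 cup) × 17/3 × 258 g/cup ≈ 3107 g
raisins: 10 tbsp × 17/3 ÷ 16 tbsp/cup × 165 g/cup ≈ 584 g

maple syrup: 4165 mL; chopped walnuts: 34 oz; milk: 65 tbsp; peanut butter: 3107 g; raisins: 584 g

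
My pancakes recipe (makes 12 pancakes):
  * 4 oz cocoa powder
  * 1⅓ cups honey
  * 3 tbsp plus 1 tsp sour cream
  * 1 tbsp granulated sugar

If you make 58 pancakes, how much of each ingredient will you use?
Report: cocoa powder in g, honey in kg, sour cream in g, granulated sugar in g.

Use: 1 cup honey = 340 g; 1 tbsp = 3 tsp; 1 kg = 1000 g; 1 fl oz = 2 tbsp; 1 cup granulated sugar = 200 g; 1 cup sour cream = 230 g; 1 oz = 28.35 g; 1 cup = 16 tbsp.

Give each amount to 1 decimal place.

cocoa powder: 548.1 g; honey: 2.2 kg; sour cream: 231.6 g; granulated sugar: 60.4 g

Scaling factor: 58/12 = 29/6.
cocoa powder: 4 oz × 29/6 × 28.35 g/oz = 548.1 g
honey: 4/3 cup × 29/6 × 340 g/cup ÷ 1000 g/kg ≈ 2.2 kg
sour cream: (3 tbsp + 1 tsp = 10/3 tbsp) × 29/6 ÷ 16 tbsp/cup × 230 g/cup ≈ 231.6 g
granulated sugar: 1 tbsp × 29/6 ÷ 16 tbsp/cup × 200 g/cup ≈ 60.4 g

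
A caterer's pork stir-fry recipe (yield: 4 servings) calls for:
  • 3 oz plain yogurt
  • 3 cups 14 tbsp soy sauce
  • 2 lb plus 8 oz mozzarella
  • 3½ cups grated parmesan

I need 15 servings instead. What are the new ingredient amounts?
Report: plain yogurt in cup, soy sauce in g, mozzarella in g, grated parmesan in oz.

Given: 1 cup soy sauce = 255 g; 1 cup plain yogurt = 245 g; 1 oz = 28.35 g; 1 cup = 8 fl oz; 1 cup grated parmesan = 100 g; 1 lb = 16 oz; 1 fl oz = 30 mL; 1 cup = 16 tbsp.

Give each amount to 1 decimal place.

plain yogurt: 1.3 cup; soy sauce: 3705.5 g; mozzarella: 4252.5 g; grated parmesan: 46.3 oz

Scaling factor: 15/4 = 3.75.
plain yogurt: 3 oz × 15/4 × 28.35 g/oz ÷ 245 g/cup ≈ 1.3 cup
soy sauce: (3 cup + 14 tbsp = 3.875 cup) × 15/4 × 255 g/cup ≈ 3705.5 g
mozzarella: (2 lb + 8 oz = 2.5 lb) × 15/4 × 16 oz/lb × 28.35 g/oz = 4252.5 g
grated parmesan: 3.5 cup × 15/4 × 100 g/cup ÷ 28.35 g/oz ≈ 46.3 oz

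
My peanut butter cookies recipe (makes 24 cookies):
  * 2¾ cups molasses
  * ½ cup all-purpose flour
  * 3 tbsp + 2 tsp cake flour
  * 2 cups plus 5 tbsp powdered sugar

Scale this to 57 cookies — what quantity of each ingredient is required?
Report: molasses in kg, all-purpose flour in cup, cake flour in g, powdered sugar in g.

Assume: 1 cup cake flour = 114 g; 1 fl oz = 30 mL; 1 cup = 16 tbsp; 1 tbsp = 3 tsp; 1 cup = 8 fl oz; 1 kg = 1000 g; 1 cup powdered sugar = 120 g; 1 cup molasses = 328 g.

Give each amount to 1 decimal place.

molasses: 2.1 kg; all-purpose flour: 1.2 cup; cake flour: 62.0 g; powdered sugar: 659.1 g

Scaling factor: 57/24 = 19/8 = 2.375.
molasses: 2.75 cup × 19/8 × 328 g/cup ÷ 1000 g/kg ≈ 2.1 kg
all-purpose flour: 0.5 cup × 19/8 ≈ 1.2 cup
cake flour: (3 tbsp + 2 tsp = 11/3 tbsp) × 19/8 ÷ 16 tbsp/cup × 114 g/cup ≈ 62.0 g
powdered sugar: (2 cup + 5 tbsp = 2.3125 cup) × 19/8 × 120 g/cup ≈ 659.1 g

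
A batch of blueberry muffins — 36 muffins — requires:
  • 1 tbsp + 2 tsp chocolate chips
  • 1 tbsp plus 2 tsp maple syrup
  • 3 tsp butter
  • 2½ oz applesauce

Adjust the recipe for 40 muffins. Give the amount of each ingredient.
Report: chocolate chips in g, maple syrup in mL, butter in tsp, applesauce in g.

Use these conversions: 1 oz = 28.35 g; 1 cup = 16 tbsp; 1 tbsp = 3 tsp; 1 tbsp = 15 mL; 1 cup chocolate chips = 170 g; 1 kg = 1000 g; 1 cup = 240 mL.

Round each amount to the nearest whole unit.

chocolate chips: 20 g; maple syrup: 28 mL; butter: 3 tsp; applesauce: 79 g

Scaling factor: 40/36 = 10/9.
chocolate chips: (1 tbsp + 2 tsp = 5/3 tbsp) × 10/9 ÷ 16 tbsp/cup × 170 g/cup ≈ 20 g
maple syrup: (1 tbsp + 2 tsp = 5/3 tbsp) × 10/9 × 15 mL/tbsp ≈ 28 mL
butter: 3 tsp × 10/9 ≈ 3 tsp
applesauce: 2.5 oz × 10/9 × 28.35 g/oz ≈ 79 g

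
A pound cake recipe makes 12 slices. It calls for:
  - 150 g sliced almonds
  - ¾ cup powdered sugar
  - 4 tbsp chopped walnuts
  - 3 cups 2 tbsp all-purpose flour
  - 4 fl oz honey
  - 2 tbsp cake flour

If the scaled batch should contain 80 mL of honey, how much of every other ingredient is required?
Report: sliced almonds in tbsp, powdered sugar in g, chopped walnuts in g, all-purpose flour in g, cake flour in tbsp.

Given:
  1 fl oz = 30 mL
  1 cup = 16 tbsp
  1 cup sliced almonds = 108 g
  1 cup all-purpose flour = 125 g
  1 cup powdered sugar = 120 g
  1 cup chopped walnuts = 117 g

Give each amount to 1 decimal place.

The original recipe has 120 mL of honey, so the scaling factor is 80 ÷ 120 = 2/3.
sliced almonds: 150 g × 2/3 ÷ 108 g/cup × 16 tbsp/cup ≈ 14.8 tbsp
powdered sugar: 0.75 cup × 2/3 × 120 g/cup = 60.0 g
chopped walnuts: 4 tbsp × 2/3 ÷ 16 tbsp/cup × 117 g/cup = 19.5 g
all-purpose flour: (3 cup + 2 tbsp = 3.125 cup) × 2/3 × 125 g/cup ≈ 260.4 g
cake flour: 2 tbsp × 2/3 ≈ 1.3 tbsp

sliced almonds: 14.8 tbsp; powdered sugar: 60.0 g; chopped walnuts: 19.5 g; all-purpose flour: 260.4 g; cake flour: 1.3 tbsp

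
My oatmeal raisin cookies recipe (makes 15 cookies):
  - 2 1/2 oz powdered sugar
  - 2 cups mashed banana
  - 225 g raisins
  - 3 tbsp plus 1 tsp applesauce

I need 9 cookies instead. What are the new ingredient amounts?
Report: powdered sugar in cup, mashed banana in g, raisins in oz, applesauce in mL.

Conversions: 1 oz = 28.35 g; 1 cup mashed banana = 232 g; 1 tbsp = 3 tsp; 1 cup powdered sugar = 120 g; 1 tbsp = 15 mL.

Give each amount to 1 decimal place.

Scaling factor: 9/15 = 3/5 = 0.6.
powdered sugar: 2.5 oz × 3/5 × 28.35 g/oz ÷ 120 g/cup ≈ 0.4 cup
mashed banana: 2 cup × 3/5 × 232 g/cup = 278.4 g
raisins: 225 g × 3/5 ÷ 28.35 g/oz ≈ 4.8 oz
applesauce: (3 tbsp + 1 tsp = 10/3 tbsp) × 3/5 × 15 mL/tbsp = 30.0 mL

powdered sugar: 0.4 cup; mashed banana: 278.4 g; raisins: 4.8 oz; applesauce: 30.0 mL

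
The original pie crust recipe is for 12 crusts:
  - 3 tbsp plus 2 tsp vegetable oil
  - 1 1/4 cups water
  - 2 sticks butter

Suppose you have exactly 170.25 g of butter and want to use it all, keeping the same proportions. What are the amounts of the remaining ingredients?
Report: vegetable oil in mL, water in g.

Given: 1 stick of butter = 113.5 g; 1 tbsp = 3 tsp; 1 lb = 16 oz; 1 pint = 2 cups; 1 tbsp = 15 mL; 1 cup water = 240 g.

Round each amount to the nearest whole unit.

vegetable oil: 41 mL; water: 225 g

The original recipe has 227 g of butter, so the scaling factor is 170.25 ÷ 227 = 3/4 = 0.75.
vegetable oil: (3 tbsp + 2 tsp = 11/3 tbsp) × 3/4 × 15 mL/tbsp ≈ 41 mL
water: 1.25 cup × 3/4 × 240 g/cup = 225 g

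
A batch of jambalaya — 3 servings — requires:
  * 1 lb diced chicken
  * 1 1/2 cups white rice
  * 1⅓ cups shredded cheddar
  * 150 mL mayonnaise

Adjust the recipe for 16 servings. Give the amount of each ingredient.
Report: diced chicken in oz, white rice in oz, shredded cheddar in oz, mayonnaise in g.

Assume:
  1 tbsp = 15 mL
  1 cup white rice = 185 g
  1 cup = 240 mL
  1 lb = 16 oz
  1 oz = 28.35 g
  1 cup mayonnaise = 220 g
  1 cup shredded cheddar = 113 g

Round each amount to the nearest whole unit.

Scaling factor: 16/3.
diced chicken: 1 lb × 16/3 × 16 oz/lb ≈ 85 oz
white rice: 1.5 cup × 16/3 × 185 g/cup ÷ 28.35 g/oz ≈ 52 oz
shredded cheddar: 4/3 cup × 16/3 × 113 g/cup ÷ 28.35 g/oz ≈ 28 oz
mayonnaise: 150 mL × 16/3 ÷ 240 mL/cup × 220 g/cup ≈ 733 g

diced chicken: 85 oz; white rice: 52 oz; shredded cheddar: 28 oz; mayonnaise: 733 g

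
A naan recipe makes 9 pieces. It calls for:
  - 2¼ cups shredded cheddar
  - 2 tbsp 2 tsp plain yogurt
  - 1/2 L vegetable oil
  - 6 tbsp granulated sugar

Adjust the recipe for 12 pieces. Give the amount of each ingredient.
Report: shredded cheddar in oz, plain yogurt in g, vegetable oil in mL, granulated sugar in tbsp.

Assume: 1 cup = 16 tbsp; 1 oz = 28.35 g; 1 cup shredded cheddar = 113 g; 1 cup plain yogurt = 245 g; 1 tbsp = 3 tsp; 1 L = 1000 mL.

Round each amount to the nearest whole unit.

Scaling factor: 12/9 = 4/3.
shredded cheddar: 2.25 cup × 4/3 × 113 g/cup ÷ 28.35 g/oz ≈ 12 oz
plain yogurt: (2 tbsp + 2 tsp = 8/3 tbsp) × 4/3 ÷ 16 tbsp/cup × 245 g/cup ≈ 54 g
vegetable oil: 0.5 L × 4/3 × 1000 mL/L ≈ 667 mL
granulated sugar: 6 tbsp × 4/3 = 8 tbsp

shredded cheddar: 12 oz; plain yogurt: 54 g; vegetable oil: 667 mL; granulated sugar: 8 tbsp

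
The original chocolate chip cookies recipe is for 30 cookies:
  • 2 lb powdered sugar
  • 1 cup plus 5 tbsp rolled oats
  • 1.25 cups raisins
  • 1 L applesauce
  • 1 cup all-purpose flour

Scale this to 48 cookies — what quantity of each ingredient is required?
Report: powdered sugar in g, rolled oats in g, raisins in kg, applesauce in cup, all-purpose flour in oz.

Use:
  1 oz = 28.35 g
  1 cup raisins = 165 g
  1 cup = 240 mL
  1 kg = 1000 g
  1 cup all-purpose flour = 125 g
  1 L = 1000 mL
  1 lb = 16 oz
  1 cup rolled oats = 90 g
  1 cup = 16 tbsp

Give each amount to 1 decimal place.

powdered sugar: 1451.5 g; rolled oats: 189.0 g; raisins: 0.3 kg; applesauce: 6.7 cup; all-purpose flour: 7.1 oz

Scaling factor: 48/30 = 8/5 = 1.6.
powdered sugar: 2 lb × 8/5 × 16 oz/lb × 28.35 g/oz ≈ 1451.5 g
rolled oats: (1 cup + 5 tbsp = 1.3125 cup) × 8/5 × 90 g/cup = 189.0 g
raisins: 1.25 cup × 8/5 × 165 g/cup ÷ 1000 g/kg ≈ 0.3 kg
applesauce: 1 L × 8/5 × 1000 mL/L ÷ 240 mL/cup ≈ 6.7 cup
all-purpose flour: 1 cup × 8/5 × 125 g/cup ÷ 28.35 g/oz ≈ 7.1 oz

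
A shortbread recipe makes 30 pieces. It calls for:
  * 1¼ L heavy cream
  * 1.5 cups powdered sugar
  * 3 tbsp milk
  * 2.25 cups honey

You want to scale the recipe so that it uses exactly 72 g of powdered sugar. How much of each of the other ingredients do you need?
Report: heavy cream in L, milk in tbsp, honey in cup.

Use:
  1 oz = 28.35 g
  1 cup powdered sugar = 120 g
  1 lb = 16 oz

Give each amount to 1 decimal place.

The original recipe has 180 g of powdered sugar, so the scaling factor is 72 ÷ 180 = 2/5 = 0.4.
heavy cream: 1.25 L × 2/5 = 0.5 L
milk: 3 tbsp × 2/5 = 1.2 tbsp
honey: 2.25 cup × 2/5 = 0.9 cup

heavy cream: 0.5 L; milk: 1.2 tbsp; honey: 0.9 cup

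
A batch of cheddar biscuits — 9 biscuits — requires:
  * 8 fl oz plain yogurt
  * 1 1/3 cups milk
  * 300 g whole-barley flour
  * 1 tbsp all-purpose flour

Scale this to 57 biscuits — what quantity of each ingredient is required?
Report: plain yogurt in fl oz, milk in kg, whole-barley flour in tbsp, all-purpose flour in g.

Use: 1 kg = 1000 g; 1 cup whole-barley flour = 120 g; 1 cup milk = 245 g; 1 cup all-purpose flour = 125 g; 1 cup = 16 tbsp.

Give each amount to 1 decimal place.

plain yogurt: 50.7 fl oz; milk: 2.1 kg; whole-barley flour: 253.3 tbsp; all-purpose flour: 49.5 g

Scaling factor: 57/9 = 19/3.
plain yogurt: 8 fl oz × 19/3 ≈ 50.7 fl oz
milk: 4/3 cup × 19/3 × 245 g/cup ÷ 1000 g/kg ≈ 2.1 kg
whole-barley flour: 300 g × 19/3 ÷ 120 g/cup × 16 tbsp/cup ≈ 253.3 tbsp
all-purpose flour: 1 tbsp × 19/3 ÷ 16 tbsp/cup × 125 g/cup ≈ 49.5 g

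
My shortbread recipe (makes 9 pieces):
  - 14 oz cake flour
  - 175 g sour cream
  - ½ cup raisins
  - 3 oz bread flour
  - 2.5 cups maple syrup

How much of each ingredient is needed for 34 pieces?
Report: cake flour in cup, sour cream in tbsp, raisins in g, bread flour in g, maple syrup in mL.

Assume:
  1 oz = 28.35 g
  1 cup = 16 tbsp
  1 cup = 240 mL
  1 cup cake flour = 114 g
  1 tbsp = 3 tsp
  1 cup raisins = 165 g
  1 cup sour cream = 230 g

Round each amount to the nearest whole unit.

Scaling factor: 34/9.
cake flour: 14 oz × 34/9 × 28.35 g/oz ÷ 114 g/cup ≈ 13 cup
sour cream: 175 g × 34/9 ÷ 230 g/cup × 16 tbsp/cup ≈ 46 tbsp
raisins: 0.5 cup × 34/9 × 165 g/cup ≈ 312 g
bread flour: 3 oz × 34/9 × 28.35 g/oz ≈ 321 g
maple syrup: 2.5 cup × 34/9 × 240 mL/cup ≈ 2267 mL

cake flour: 13 cup; sour cream: 46 tbsp; raisins: 312 g; bread flour: 321 g; maple syrup: 2267 mL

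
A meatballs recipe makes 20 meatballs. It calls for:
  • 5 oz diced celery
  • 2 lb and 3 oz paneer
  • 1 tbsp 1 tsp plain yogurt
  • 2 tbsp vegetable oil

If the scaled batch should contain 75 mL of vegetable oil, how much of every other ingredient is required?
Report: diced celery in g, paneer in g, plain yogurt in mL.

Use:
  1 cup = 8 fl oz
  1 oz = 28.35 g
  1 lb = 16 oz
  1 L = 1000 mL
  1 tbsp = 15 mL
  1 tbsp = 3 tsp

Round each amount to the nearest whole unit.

The original recipe has 30 mL of vegetable oil, so the scaling factor is 75 ÷ 30 = 5/2 = 2.5.
diced celery: 5 oz × 5/2 × 28.35 g/oz ≈ 354 g
paneer: (2 lb + 3 oz = 2.1875 lb) × 5/2 × 16 oz/lb × 28.35 g/oz ≈ 2481 g
plain yogurt: (1 tbsp + 1 tsp = 4/3 tbsp) × 5/2 × 15 mL/tbsp = 50 mL

diced celery: 354 g; paneer: 2481 g; plain yogurt: 50 mL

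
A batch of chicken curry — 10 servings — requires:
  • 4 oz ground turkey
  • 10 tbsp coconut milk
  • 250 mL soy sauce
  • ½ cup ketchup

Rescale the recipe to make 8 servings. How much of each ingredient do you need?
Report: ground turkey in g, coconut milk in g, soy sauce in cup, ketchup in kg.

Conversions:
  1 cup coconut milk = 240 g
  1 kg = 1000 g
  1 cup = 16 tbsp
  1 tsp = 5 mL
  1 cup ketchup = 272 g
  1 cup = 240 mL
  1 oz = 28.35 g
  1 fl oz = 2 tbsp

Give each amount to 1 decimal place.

Scaling factor: 8/10 = 4/5 = 0.8.
ground turkey: 4 oz × 4/5 × 28.35 g/oz ≈ 90.7 g
coconut milk: 10 tbsp × 4/5 ÷ 16 tbsp/cup × 240 g/cup = 120.0 g
soy sauce: 250 mL × 4/5 ÷ 240 mL/cup ≈ 0.8 cup
ketchup: 0.5 cup × 4/5 × 272 g/cup ÷ 1000 g/kg ≈ 0.1 kg

ground turkey: 90.7 g; coconut milk: 120.0 g; soy sauce: 0.8 cup; ketchup: 0.1 kg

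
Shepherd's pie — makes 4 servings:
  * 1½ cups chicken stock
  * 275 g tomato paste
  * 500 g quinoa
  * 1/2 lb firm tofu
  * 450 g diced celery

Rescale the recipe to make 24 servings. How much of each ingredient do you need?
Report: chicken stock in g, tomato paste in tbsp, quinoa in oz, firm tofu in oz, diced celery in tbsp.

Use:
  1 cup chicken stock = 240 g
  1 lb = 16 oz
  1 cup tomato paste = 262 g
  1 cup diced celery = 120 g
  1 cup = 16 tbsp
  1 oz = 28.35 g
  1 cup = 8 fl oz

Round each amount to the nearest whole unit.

Scaling factor: 24/4 = 6.
chicken stock: 1.5 cup × 6 × 240 g/cup = 2160 g
tomato paste: 275 g × 6 ÷ 262 g/cup × 16 tbsp/cup ≈ 101 tbsp
quinoa: 500 g × 6 ÷ 28.35 g/oz ≈ 106 oz
firm tofu: 0.5 lb × 6 × 16 oz/lb = 48 oz
diced celery: 450 g × 6 ÷ 120 g/cup × 16 tbsp/cup = 360 tbsp

chicken stock: 2160 g; tomato paste: 101 tbsp; quinoa: 106 oz; firm tofu: 48 oz; diced celery: 360 tbsp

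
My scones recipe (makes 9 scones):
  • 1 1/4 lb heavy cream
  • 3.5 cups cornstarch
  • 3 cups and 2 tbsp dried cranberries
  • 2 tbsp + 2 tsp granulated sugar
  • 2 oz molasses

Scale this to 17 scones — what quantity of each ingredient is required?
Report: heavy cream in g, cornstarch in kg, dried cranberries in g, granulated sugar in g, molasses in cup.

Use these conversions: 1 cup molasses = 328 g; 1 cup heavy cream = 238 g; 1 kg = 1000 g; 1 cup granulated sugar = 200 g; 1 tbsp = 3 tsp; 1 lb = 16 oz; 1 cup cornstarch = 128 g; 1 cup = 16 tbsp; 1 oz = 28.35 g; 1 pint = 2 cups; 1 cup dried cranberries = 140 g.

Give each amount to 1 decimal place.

heavy cream: 1071.0 g; cornstarch: 0.8 kg; dried cranberries: 826.4 g; granulated sugar: 63.0 g; molasses: 0.3 cup

Scaling factor: 17/9.
heavy cream: 1.25 lb × 17/9 × 16 oz/lb × 28.35 g/oz = 1071.0 g
cornstarch: 3.5 cup × 17/9 × 128 g/cup ÷ 1000 g/kg ≈ 0.8 kg
dried cranberries: (3 cup + 2 tbsp = 3.125 cup) × 17/9 × 140 g/cup ≈ 826.4 g
granulated sugar: (2 tbsp + 2 tsp = 8/3 tbsp) × 17/9 ÷ 16 tbsp/cup × 200 g/cup ≈ 63.0 g
molasses: 2 oz × 17/9 × 28.35 g/oz ÷ 328 g/cup ≈ 0.3 cup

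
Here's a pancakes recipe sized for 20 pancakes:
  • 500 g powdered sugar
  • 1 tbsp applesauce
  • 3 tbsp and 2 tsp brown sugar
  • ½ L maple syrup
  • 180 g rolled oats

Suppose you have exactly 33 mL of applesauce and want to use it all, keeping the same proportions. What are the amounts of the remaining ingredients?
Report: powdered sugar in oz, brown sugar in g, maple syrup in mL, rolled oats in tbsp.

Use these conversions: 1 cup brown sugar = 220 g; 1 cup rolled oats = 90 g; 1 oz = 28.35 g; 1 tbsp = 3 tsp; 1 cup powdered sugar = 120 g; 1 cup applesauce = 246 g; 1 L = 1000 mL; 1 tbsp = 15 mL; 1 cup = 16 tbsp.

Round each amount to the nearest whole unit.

powdered sugar: 39 oz; brown sugar: 111 g; maple syrup: 1100 mL; rolled oats: 70 tbsp

The original recipe has 15 mL of applesauce, so the scaling factor is 33 ÷ 15 = 11/5 = 2.2.
powdered sugar: 500 g × 11/5 ÷ 28.35 g/oz ≈ 39 oz
brown sugar: (3 tbsp + 2 tsp = 11/3 tbsp) × 11/5 ÷ 16 tbsp/cup × 220 g/cup ≈ 111 g
maple syrup: 0.5 L × 11/5 × 1000 mL/L = 1100 mL
rolled oats: 180 g × 11/5 ÷ 90 g/cup × 16 tbsp/cup ≈ 70 tbsp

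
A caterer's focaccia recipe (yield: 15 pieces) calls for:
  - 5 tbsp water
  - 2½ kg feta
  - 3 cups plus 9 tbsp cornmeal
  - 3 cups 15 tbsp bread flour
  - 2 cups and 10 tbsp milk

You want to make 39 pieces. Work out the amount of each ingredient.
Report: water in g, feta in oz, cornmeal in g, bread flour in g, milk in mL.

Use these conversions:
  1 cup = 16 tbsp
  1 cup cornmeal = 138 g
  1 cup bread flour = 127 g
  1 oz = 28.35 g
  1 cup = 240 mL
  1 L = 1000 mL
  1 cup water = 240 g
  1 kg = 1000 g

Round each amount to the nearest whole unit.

Scaling factor: 39/15 = 13/5 = 2.6.
water: 5 tbsp × 13/5 ÷ 16 tbsp/cup × 240 g/cup = 195 g
feta: 2.5 kg × 13/5 × 1000 g/kg ÷ 28.35 g/oz ≈ 229 oz
cornmeal: (3 cup + 9 tbsp = 3.5625 cup) × 13/5 × 138 g/cup ≈ 1278 g
bread flour: (3 cup + 15 tbsp = 3.9375 cup) × 13/5 × 127 g/cup ≈ 1300 g
milk: (2 cup + 10 tbsp = 2.625 cup) × 13/5 × 240 mL/cup = 1638 mL

water: 195 g; feta: 229 oz; cornmeal: 1278 g; bread flour: 1300 g; milk: 1638 mL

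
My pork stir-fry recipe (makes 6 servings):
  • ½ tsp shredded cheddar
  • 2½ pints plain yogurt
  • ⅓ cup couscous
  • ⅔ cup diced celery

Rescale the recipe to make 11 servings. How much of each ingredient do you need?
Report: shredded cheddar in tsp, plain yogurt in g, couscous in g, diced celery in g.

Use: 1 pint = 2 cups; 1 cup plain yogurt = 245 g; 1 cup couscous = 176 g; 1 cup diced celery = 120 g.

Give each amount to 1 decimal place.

Scaling factor: 11/6.
shredded cheddar: 0.5 tsp × 11/6 ≈ 0.9 tsp
plain yogurt: 2.5 pint × 11/6 × 2 cup/pint × 245 g/cup ≈ 2245.8 g
couscous: 1/3 cup × 11/6 × 176 g/cup ≈ 107.6 g
diced celery: 2/3 cup × 11/6 × 120 g/cup ≈ 146.7 g

shredded cheddar: 0.9 tsp; plain yogurt: 2245.8 g; couscous: 107.6 g; diced celery: 146.7 g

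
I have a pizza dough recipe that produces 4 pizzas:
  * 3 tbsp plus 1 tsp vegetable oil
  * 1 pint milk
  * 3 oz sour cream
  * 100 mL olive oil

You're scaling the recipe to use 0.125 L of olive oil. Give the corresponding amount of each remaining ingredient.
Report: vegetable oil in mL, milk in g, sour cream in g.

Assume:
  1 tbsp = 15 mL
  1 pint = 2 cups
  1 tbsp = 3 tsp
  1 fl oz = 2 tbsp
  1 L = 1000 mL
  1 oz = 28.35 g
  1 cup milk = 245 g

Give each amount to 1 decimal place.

vegetable oil: 62.5 mL; milk: 612.5 g; sour cream: 106.3 g

The original recipe has 0.1 L of olive oil, so the scaling factor is 0.125 ÷ 0.1 = 5/4 = 1.25.
vegetable oil: (3 tbsp + 1 tsp = 10/3 tbsp) × 5/4 × 15 mL/tbsp = 62.5 mL
milk: 1 pint × 5/4 × 2 cup/pint × 245 g/cup = 612.5 g
sour cream: 3 oz × 5/4 × 28.35 g/oz ≈ 106.3 g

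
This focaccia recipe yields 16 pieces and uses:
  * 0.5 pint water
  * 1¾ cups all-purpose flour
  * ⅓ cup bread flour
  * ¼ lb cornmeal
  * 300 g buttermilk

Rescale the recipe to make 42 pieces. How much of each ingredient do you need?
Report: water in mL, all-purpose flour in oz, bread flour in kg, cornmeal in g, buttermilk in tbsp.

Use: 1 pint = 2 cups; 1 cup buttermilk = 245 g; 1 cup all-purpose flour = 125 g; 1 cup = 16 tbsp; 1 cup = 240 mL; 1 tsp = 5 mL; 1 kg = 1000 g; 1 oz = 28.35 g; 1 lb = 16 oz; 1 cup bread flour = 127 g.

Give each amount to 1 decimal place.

water: 630.0 mL; all-purpose flour: 20.3 oz; bread flour: 0.1 kg; cornmeal: 297.7 g; buttermilk: 51.4 tbsp

Scaling factor: 42/16 = 21/8 = 2.625.
water: 0.5 pint × 21/8 × 2 cup/pint × 240 mL/cup = 630.0 mL
all-purpose flour: 1.75 cup × 21/8 × 125 g/cup ÷ 28.35 g/oz ≈ 20.3 oz
bread flour: 1/3 cup × 21/8 × 127 g/cup ÷ 1000 g/kg ≈ 0.1 kg
cornmeal: 0.25 lb × 21/8 × 16 oz/lb × 28.35 g/oz ≈ 297.7 g
buttermilk: 300 g × 21/8 ÷ 245 g/cup × 16 tbsp/cup ≈ 51.4 tbsp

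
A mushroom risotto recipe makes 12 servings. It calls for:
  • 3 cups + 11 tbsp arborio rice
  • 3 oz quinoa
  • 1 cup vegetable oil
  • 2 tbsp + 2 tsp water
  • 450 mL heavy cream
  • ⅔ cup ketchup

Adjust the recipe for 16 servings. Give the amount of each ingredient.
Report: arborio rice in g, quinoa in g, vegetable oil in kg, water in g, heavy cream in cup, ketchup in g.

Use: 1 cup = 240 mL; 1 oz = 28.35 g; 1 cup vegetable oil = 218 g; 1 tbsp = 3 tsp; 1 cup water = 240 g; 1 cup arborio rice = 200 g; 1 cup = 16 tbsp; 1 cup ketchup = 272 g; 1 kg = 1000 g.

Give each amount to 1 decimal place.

Scaling factor: 16/12 = 4/3.
arborio rice: (3 cup + 11 tbsp = 3.6875 cup) × 4/3 × 200 g/cup ≈ 983.3 g
quinoa: 3 oz × 4/3 × 28.35 g/oz = 113.4 g
vegetable oil: 1 cup × 4/3 × 218 g/cup ÷ 1000 g/kg ≈ 0.3 kg
water: (2 tbsp + 2 tsp = 8/3 tbsp) × 4/3 ÷ 16 tbsp/cup × 240 g/cup ≈ 53.3 g
heavy cream: 450 mL × 4/3 ÷ 240 mL/cup = 2.5 cup
ketchup: 2/3 cup × 4/3 × 272 g/cup ≈ 241.8 g

arborio rice: 983.3 g; quinoa: 113.4 g; vegetable oil: 0.3 kg; water: 53.3 g; heavy cream: 2.5 cup; ketchup: 241.8 g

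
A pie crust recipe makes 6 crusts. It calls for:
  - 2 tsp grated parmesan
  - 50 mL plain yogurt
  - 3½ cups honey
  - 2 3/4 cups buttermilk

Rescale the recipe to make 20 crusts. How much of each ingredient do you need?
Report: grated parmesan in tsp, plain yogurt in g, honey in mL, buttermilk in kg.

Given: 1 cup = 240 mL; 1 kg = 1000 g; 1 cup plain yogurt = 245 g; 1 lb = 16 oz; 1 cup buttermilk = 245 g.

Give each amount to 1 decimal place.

Scaling factor: 20/6 = 10/3.
grated parmesan: 2 tsp × 10/3 ≈ 6.7 tsp
plain yogurt: 50 mL × 10/3 ÷ 240 mL/cup × 245 g/cup ≈ 170.1 g
honey: 3.5 cup × 10/3 × 240 mL/cup = 2800.0 mL
buttermilk: 2.75 cup × 10/3 × 245 g/cup ÷ 1000 g/kg ≈ 2.2 kg

grated parmesan: 6.7 tsp; plain yogurt: 170.1 g; honey: 2800.0 mL; buttermilk: 2.2 kg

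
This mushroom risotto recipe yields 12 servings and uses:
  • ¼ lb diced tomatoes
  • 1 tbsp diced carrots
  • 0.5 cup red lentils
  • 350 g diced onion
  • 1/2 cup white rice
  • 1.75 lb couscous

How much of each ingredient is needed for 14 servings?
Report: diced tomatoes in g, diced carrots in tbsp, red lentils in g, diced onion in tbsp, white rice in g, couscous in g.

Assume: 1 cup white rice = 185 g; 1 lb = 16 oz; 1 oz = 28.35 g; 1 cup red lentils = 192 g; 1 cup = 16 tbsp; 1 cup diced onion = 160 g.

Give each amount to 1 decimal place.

diced tomatoes: 132.3 g; diced carrots: 1.2 tbsp; red lentils: 112.0 g; diced onion: 40.8 tbsp; white rice: 107.9 g; couscous: 926.1 g

Scaling factor: 14/12 = 7/6.
diced tomatoes: 0.25 lb × 7/6 × 16 oz/lb × 28.35 g/oz = 132.3 g
diced carrots: 1 tbsp × 7/6 ≈ 1.2 tbsp
red lentils: 0.5 cup × 7/6 × 192 g/cup = 112.0 g
diced onion: 350 g × 7/6 ÷ 160 g/cup × 16 tbsp/cup ≈ 40.8 tbsp
white rice: 0.5 cup × 7/6 × 185 g/cup ≈ 107.9 g
couscous: 1.75 lb × 7/6 × 16 oz/lb × 28.35 g/oz = 926.1 g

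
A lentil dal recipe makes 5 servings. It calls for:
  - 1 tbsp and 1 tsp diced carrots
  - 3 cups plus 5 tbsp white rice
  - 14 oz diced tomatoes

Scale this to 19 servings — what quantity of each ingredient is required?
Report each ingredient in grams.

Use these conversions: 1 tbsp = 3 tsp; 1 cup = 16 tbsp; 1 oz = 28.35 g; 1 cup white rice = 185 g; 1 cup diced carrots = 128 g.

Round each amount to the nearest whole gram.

Scaling factor: 19/5 = 3.8.
diced carrots: (1 tbsp + 1 tsp = 4/3 tbsp) × 19/5 ÷ 16 tbsp/cup × 128 g/cup ≈ 41 g
white rice: (3 cup + 5 tbsp = 3.3125 cup) × 19/5 × 185 g/cup ≈ 2329 g
diced tomatoes: 14 oz × 19/5 × 28.35 g/oz ≈ 1508 g

diced carrots: 41 g; white rice: 2329 g; diced tomatoes: 1508 g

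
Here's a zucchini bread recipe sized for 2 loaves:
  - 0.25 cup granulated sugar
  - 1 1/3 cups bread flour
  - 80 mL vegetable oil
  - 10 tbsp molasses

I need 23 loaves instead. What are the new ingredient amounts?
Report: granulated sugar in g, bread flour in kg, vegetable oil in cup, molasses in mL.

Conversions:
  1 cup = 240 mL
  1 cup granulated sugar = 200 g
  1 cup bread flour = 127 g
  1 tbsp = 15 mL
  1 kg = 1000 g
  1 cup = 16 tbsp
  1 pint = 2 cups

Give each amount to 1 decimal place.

granulated sugar: 575.0 g; bread flour: 1.9 kg; vegetable oil: 3.8 cup; molasses: 1725.0 mL

Scaling factor: 23/2 = 11.5.
granulated sugar: 0.25 cup × 23/2 × 200 g/cup = 575.0 g
bread flour: 4/3 cup × 23/2 × 127 g/cup ÷ 1000 g/kg ≈ 1.9 kg
vegetable oil: 80 mL × 23/2 ÷ 240 mL/cup ≈ 3.8 cup
molasses: 10 tbsp × 23/2 × 15 mL/tbsp = 1725.0 mL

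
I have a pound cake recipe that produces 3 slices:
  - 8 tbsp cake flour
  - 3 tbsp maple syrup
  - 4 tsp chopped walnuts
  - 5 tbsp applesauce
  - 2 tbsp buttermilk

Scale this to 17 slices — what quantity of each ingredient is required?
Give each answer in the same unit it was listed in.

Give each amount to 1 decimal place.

cake flour: 45.3 tbsp; maple syrup: 17.0 tbsp; chopped walnuts: 22.7 tsp; applesauce: 28.3 tbsp; buttermilk: 11.3 tbsp

Scaling factor: 17/3.
cake flour: 8 tbsp × 17/3 ≈ 45.3 tbsp
maple syrup: 3 tbsp × 17/3 = 17.0 tbsp
chopped walnuts: 4 tsp × 17/3 ≈ 22.7 tsp
applesauce: 5 tbsp × 17/3 ≈ 28.3 tbsp
buttermilk: 2 tbsp × 17/3 ≈ 11.3 tbsp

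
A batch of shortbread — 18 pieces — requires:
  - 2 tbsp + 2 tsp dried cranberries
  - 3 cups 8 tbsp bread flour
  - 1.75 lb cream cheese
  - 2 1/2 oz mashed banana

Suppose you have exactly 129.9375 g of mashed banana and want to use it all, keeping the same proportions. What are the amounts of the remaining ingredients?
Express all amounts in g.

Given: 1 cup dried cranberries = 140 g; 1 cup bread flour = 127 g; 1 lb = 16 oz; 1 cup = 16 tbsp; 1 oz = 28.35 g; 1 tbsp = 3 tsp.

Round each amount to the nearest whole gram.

dried cranberries: 43 g; bread flour: 815 g; cream cheese: 1455 g

The original recipe has 70.875 g of mashed banana, so the scaling factor is 129.9375 ÷ 70.875 = 11/6.
dried cranberries: (2 tbsp + 2 tsp = 8/3 tbsp) × 11/6 ÷ 16 tbsp/cup × 140 g/cup ≈ 43 g
bread flour: (3 cup + 8 tbsp = 3.5 cup) × 11/6 × 127 g/cup ≈ 815 g
cream cheese: 1.75 lb × 11/6 × 16 oz/lb × 28.35 g/oz ≈ 1455 g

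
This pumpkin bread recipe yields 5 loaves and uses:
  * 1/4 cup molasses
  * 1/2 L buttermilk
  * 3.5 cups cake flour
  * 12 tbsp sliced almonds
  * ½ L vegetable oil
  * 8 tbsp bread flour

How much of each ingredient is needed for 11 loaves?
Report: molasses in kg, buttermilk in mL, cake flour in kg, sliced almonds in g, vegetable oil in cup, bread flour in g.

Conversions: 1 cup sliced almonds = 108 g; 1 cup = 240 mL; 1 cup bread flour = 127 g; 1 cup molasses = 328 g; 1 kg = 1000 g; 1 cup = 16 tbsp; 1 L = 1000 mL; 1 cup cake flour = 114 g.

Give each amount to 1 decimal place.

molasses: 0.2 kg; buttermilk: 1100.0 mL; cake flour: 0.9 kg; sliced almonds: 178.2 g; vegetable oil: 4.6 cup; bread flour: 139.7 g

Scaling factor: 11/5 = 2.2.
molasses: 0.25 cup × 11/5 × 328 g/cup ÷ 1000 g/kg ≈ 0.2 kg
buttermilk: 0.5 L × 11/5 × 1000 mL/L = 1100.0 mL
cake flour: 3.5 cup × 11/5 × 114 g/cup ÷ 1000 g/kg ≈ 0.9 kg
sliced almonds: 12 tbsp × 11/5 ÷ 16 tbsp/cup × 108 g/cup = 178.2 g
vegetable oil: 0.5 L × 11/5 × 1000 mL/L ÷ 240 mL/cup ≈ 4.6 cup
bread flour: 8 tbsp × 11/5 ÷ 16 tbsp/cup × 127 g/cup = 139.7 g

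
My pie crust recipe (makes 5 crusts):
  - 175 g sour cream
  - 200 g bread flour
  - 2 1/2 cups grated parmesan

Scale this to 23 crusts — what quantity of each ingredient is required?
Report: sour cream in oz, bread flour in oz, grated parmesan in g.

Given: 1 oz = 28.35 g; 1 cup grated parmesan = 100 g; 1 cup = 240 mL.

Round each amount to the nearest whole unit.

Scaling factor: 23/5 = 4.6.
sour cream: 175 g × 23/5 ÷ 28.35 g/oz ≈ 28 oz
bread flour: 200 g × 23/5 ÷ 28.35 g/oz ≈ 32 oz
grated parmesan: 2.5 cup × 23/5 × 100 g/cup = 1150 g

sour cream: 28 oz; bread flour: 32 oz; grated parmesan: 1150 g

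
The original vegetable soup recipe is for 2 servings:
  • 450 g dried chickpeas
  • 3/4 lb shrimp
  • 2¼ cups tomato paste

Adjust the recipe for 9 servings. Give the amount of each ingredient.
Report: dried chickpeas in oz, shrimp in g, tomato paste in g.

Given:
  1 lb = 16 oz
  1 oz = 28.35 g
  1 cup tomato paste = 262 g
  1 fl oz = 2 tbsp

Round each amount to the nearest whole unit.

dried chickpeas: 71 oz; shrimp: 1531 g; tomato paste: 2653 g

Scaling factor: 9/2 = 4.5.
dried chickpeas: 450 g × 9/2 ÷ 28.35 g/oz ≈ 71 oz
shrimp: 0.75 lb × 9/2 × 16 oz/lb × 28.35 g/oz ≈ 1531 g
tomato paste: 2.25 cup × 9/2 × 262 g/cup ≈ 2653 g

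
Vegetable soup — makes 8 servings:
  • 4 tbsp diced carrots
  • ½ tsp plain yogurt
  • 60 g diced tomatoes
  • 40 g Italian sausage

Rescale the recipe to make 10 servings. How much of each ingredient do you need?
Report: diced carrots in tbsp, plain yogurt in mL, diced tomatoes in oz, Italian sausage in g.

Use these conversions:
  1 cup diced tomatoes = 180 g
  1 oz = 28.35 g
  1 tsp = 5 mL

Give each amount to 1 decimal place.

Scaling factor: 10/8 = 5/4 = 1.25.
diced carrots: 4 tbsp × 5/4 = 5.0 tbsp
plain yogurt: 0.5 tsp × 5/4 × 5 mL/tsp ≈ 3.1 mL
diced tomatoes: 60 g × 5/4 ÷ 28.35 g/oz ≈ 2.6 oz
Italian sausage: 40 g × 5/4 = 50.0 g

diced carrots: 5.0 tbsp; plain yogurt: 3.1 mL; diced tomatoes: 2.6 oz; Italian sausage: 50.0 g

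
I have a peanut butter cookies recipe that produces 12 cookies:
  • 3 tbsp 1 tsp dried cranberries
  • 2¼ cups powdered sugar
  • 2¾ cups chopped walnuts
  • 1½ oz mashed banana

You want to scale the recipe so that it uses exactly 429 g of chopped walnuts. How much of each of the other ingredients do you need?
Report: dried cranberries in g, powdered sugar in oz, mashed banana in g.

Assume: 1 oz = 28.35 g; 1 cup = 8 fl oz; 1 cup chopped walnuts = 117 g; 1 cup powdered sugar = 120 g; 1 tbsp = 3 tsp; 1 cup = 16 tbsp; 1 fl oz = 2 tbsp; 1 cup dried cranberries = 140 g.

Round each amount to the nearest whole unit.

The original recipe has 321.75 g of chopped walnuts, so the scaling factor is 429 ÷ 321.75 = 4/3.
dried cranberries: (3 tbsp + 1 tsp = 10/3 tbsp) × 4/3 ÷ 16 tbsp/cup × 140 g/cup ≈ 39 g
powdered sugar: 2.25 cup × 4/3 × 120 g/cup ÷ 28.35 g/oz ≈ 13 oz
mashed banana: 1.5 oz × 4/3 × 28.35 g/oz ≈ 57 g

dried cranberries: 39 g; powdered sugar: 13 oz; mashed banana: 57 g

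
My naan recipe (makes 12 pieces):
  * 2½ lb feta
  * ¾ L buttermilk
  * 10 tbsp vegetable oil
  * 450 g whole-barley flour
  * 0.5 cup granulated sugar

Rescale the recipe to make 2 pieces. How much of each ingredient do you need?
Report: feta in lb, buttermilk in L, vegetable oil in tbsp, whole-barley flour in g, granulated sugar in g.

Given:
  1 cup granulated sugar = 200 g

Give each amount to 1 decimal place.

feta: 0.4 lb; buttermilk: 0.1 L; vegetable oil: 1.7 tbsp; whole-barley flour: 75.0 g; granulated sugar: 16.7 g

Scaling factor: 2/12 = 1/6.
feta: 2.5 lb × 1/6 ≈ 0.4 lb
buttermilk: 0.75 L × 1/6 ≈ 0.1 L
vegetable oil: 10 tbsp × 1/6 ≈ 1.7 tbsp
whole-barley flour: 450 g × 1/6 = 75.0 g
granulated sugar: 0.5 cup × 1/6 × 200 g/cup ≈ 16.7 g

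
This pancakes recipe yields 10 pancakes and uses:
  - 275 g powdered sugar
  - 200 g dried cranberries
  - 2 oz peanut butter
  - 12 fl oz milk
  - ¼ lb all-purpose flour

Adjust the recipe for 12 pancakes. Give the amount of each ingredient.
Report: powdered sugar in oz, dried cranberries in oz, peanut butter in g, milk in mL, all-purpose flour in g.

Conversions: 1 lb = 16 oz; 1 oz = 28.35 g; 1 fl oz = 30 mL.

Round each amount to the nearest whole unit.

Scaling factor: 12/10 = 6/5 = 1.2.
powdered sugar: 275 g × 6/5 ÷ 28.35 g/oz ≈ 12 oz
dried cranberries: 200 g × 6/5 ÷ 28.35 g/oz ≈ 8 oz
peanut butter: 2 oz × 6/5 × 28.35 g/oz ≈ 68 g
milk: 12 fl oz × 6/5 × 30 mL/fl oz = 432 mL
all-purpose flour: 0.25 lb × 6/5 × 16 oz/lb × 28.35 g/oz ≈ 136 g

powdered sugar: 12 oz; dried cranberries: 8 oz; peanut butter: 68 g; milk: 432 mL; all-purpose flour: 136 g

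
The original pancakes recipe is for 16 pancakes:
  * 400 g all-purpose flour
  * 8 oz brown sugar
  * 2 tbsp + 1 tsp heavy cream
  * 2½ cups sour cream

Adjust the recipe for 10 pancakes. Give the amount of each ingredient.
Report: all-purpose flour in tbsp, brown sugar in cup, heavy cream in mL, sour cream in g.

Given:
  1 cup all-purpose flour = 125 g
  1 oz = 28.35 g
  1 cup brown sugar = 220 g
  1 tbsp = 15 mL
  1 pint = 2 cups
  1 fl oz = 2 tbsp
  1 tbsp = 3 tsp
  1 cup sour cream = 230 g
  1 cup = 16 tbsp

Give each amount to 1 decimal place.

Scaling factor: 10/16 = 5/8 = 0.625.
all-purpose flour: 400 g × 5/8 ÷ 125 g/cup × 16 tbsp/cup = 32.0 tbsp
brown sugar: 8 oz × 5/8 × 28.35 g/oz ÷ 220 g/cup ≈ 0.6 cup
heavy cream: (2 tbsp + 1 tsp = 7/3 tbsp) × 5/8 × 15 mL/tbsp ≈ 21.9 mL
sour cream: 2.5 cup × 5/8 × 230 g/cup ≈ 359.4 g

all-purpose flour: 32.0 tbsp; brown sugar: 0.6 cup; heavy cream: 21.9 mL; sour cream: 359.4 g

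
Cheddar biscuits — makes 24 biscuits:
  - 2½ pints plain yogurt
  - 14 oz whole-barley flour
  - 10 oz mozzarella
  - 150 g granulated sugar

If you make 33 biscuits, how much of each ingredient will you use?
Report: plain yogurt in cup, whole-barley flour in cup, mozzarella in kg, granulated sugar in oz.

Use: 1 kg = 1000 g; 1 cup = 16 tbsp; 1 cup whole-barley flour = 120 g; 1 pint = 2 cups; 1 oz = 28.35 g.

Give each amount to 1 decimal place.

Scaling factor: 33/24 = 11/8 = 1.375.
plain yogurt: 2.5 pint × 11/8 × 2 cup/pint ≈ 6.9 cup
whole-barley flour: 14 oz × 11/8 × 28.35 g/oz ÷ 120 g/cup ≈ 4.5 cup
mozzarella: 10 oz × 11/8 × 28.35 g/oz ÷ 1000 g/kg ≈ 0.4 kg
granulated sugar: 150 g × 11/8 ÷ 28.35 g/oz ≈ 7.3 oz

plain yogurt: 6.9 cup; whole-barley flour: 4.5 cup; mozzarella: 0.4 kg; granulated sugar: 7.3 oz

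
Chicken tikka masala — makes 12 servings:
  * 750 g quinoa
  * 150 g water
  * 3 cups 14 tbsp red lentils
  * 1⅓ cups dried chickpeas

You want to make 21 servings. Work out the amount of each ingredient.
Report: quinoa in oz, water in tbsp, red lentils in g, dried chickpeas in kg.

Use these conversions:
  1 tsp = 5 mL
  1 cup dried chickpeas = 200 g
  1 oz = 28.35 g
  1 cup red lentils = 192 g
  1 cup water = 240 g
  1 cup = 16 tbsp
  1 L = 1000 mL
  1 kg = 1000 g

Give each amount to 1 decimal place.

Scaling factor: 21/12 = 7/4 = 1.75.
quinoa: 750 g × 7/4 ÷ 28.35 g/oz ≈ 46.3 oz
water: 150 g × 7/4 ÷ 240 g/cup × 16 tbsp/cup = 17.5 tbsp
red lentils: (3 cup + 14 tbsp = 3.875 cup) × 7/4 × 192 g/cup = 1302.0 g
dried chickpeas: 4/3 cup × 7/4 × 200 g/cup ÷ 1000 g/kg ≈ 0.5 kg

quinoa: 46.3 oz; water: 17.5 tbsp; red lentils: 1302.0 g; dried chickpeas: 0.5 kg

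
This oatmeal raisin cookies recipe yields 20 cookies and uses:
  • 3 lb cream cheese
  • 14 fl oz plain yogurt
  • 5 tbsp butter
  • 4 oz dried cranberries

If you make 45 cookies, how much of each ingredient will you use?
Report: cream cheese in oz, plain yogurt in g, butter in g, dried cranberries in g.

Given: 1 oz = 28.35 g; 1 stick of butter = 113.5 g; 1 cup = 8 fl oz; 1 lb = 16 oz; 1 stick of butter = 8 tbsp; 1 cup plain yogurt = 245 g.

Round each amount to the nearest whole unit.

Scaling factor: 45/20 = 9/4 = 2.25.
cream cheese: 3 lb × 9/4 × 16 oz/lb = 108 oz
plain yogurt: 14 fl oz × 9/4 ÷ 8 fl oz/cup × 245 g/cup ≈ 965 g
butter: 5 tbsp × 9/4 ÷ 8 tbsp/stick × 113.5 g/stick ≈ 160 g
dried cranberries: 4 oz × 9/4 × 28.35 g/oz ≈ 255 g

cream cheese: 108 oz; plain yogurt: 965 g; butter: 160 g; dried cranberries: 255 g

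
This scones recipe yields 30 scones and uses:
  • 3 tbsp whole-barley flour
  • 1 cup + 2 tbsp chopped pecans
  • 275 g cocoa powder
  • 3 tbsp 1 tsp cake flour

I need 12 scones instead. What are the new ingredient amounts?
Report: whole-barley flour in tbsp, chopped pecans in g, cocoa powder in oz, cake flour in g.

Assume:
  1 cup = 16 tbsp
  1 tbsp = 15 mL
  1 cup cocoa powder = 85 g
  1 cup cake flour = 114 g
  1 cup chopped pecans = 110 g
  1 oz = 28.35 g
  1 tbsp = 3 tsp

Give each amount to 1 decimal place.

Scaling factor: 12/30 = 2/5 = 0.4.
whole-barley flour: 3 tbsp × 2/5 = 1.2 tbsp
chopped pecans: (1 cup + 2 tbsp = 1.125 cup) × 2/5 × 110 g/cup = 49.5 g
cocoa powder: 275 g × 2/5 ÷ 28.35 g/oz ≈ 3.9 oz
cake flour: (3 tbsp + 1 tsp = 10/3 tbsp) × 2/5 ÷ 16 tbsp/cup × 114 g/cup = 9.5 g

whole-barley flour: 1.2 tbsp; chopped pecans: 49.5 g; cocoa powder: 3.9 oz; cake flour: 9.5 g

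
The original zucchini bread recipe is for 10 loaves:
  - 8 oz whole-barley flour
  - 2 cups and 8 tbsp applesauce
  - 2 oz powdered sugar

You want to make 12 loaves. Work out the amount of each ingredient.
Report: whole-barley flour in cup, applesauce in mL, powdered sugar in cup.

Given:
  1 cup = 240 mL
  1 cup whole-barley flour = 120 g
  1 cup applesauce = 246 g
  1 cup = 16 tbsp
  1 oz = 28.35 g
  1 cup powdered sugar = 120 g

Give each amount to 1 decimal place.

Scaling factor: 12/10 = 6/5 = 1.2.
whole-barley flour: 8 oz × 6/5 × 28.35 g/oz ÷ 120 g/cup ≈ 2.3 cup
applesauce: (2 cup + 8 tbsp = 2.5 cup) × 6/5 × 240 mL/cup = 720.0 mL
powdered sugar: 2 oz × 6/5 × 28.35 g/oz ÷ 120 g/cup ≈ 0.6 cup

whole-barley flour: 2.3 cup; applesauce: 720.0 mL; powdered sugar: 0.6 cup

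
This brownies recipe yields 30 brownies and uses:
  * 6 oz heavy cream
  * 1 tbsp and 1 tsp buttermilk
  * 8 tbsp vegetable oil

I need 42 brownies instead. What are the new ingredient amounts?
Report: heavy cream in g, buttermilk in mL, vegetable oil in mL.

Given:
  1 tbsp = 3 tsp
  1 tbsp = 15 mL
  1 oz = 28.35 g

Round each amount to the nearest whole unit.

Scaling factor: 42/30 = 7/5 = 1.4.
heavy cream: 6 oz × 7/5 × 28.35 g/oz ≈ 238 g
buttermilk: (1 tbsp + 1 tsp = 4/3 tbsp) × 7/5 × 15 mL/tbsp = 28 mL
vegetable oil: 8 tbsp × 7/5 × 15 mL/tbsp = 168 mL

heavy cream: 238 g; buttermilk: 28 mL; vegetable oil: 168 mL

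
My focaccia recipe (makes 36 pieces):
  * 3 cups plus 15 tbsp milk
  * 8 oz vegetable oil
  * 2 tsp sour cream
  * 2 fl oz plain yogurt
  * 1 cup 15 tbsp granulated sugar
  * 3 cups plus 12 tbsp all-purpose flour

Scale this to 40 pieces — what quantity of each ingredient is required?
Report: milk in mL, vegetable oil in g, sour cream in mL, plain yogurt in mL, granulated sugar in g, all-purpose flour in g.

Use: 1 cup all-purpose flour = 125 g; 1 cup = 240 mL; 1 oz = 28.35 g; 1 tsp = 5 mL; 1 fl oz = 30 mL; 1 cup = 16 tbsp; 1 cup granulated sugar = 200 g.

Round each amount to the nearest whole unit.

milk: 1050 mL; vegetable oil: 252 g; sour cream: 11 mL; plain yogurt: 67 mL; granulated sugar: 431 g; all-purpose flour: 521 g

Scaling factor: 40/36 = 10/9.
milk: (3 cup + 15 tbsp = 3.9375 cup) × 10/9 × 240 mL/cup = 1050 mL
vegetable oil: 8 oz × 10/9 × 28.35 g/oz = 252 g
sour cream: 2 tsp × 10/9 × 5 mL/tsp ≈ 11 mL
plain yogurt: 2 fl oz × 10/9 × 30 mL/fl oz ≈ 67 mL
granulated sugar: (1 cup + 15 tbsp = 1.9375 cup) × 10/9 × 200 g/cup ≈ 431 g
all-purpose flour: (3 cup + 12 tbsp = 3.75 cup) × 10/9 × 125 g/cup ≈ 521 g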